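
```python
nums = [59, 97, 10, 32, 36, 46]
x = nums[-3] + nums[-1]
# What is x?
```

nums has length 6. Negative index -3 maps to positive index 6 + (-3) = 3. nums[3] = 32.
nums has length 6. Negative index -1 maps to positive index 6 + (-1) = 5. nums[5] = 46.
Sum: 32 + 46 = 78.

78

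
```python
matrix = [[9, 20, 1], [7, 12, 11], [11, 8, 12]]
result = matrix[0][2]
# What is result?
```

matrix[0] = [9, 20, 1]. Taking column 2 of that row yields 1.

1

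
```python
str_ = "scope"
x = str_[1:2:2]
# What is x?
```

str_ has length 5. The slice str_[1:2:2] selects indices [1] (1->'c'), giving 'c'.

'c'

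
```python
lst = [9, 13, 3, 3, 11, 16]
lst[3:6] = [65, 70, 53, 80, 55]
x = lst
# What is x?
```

lst starts as [9, 13, 3, 3, 11, 16] (length 6). The slice lst[3:6] covers indices [3, 4, 5] with values [3, 11, 16]. Replacing that slice with [65, 70, 53, 80, 55] (different length) produces [9, 13, 3, 65, 70, 53, 80, 55].

[9, 13, 3, 65, 70, 53, 80, 55]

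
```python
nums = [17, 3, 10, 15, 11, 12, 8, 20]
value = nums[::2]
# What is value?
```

nums has length 8. The slice nums[::2] selects indices [0, 2, 4, 6] (0->17, 2->10, 4->11, 6->8), giving [17, 10, 11, 8].

[17, 10, 11, 8]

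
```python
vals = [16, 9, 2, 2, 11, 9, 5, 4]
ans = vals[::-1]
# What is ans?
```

vals has length 8. The slice vals[::-1] selects indices [7, 6, 5, 4, 3, 2, 1, 0] (7->4, 6->5, 5->9, 4->11, 3->2, 2->2, 1->9, 0->16), giving [4, 5, 9, 11, 2, 2, 9, 16].

[4, 5, 9, 11, 2, 2, 9, 16]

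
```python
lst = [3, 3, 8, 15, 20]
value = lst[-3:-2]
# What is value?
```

lst has length 5. The slice lst[-3:-2] selects indices [2] (2->8), giving [8].

[8]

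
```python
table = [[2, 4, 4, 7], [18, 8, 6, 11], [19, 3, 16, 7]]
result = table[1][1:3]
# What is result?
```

table[1] = [18, 8, 6, 11]. table[1] has length 4. The slice table[1][1:3] selects indices [1, 2] (1->8, 2->6), giving [8, 6].

[8, 6]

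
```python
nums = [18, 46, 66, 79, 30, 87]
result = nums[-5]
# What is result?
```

nums has length 6. Negative index -5 maps to positive index 6 + (-5) = 1. nums[1] = 46.

46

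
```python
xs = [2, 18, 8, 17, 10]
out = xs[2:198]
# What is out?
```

xs has length 5. The slice xs[2:198] selects indices [2, 3, 4] (2->8, 3->17, 4->10), giving [8, 17, 10].

[8, 17, 10]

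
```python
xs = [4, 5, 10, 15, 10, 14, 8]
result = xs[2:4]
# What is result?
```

xs has length 7. The slice xs[2:4] selects indices [2, 3] (2->10, 3->15), giving [10, 15].

[10, 15]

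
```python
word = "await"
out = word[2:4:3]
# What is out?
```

word has length 5. The slice word[2:4:3] selects indices [2] (2->'a'), giving 'a'.

'a'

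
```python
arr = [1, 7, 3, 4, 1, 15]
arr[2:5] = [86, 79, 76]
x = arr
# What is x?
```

arr starts as [1, 7, 3, 4, 1, 15] (length 6). The slice arr[2:5] covers indices [2, 3, 4] with values [3, 4, 1]. Replacing that slice with [86, 79, 76] (same length) produces [1, 7, 86, 79, 76, 15].

[1, 7, 86, 79, 76, 15]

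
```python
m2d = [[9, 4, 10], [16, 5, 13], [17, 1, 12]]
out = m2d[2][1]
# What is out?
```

m2d[2] = [17, 1, 12]. Taking column 1 of that row yields 1.

1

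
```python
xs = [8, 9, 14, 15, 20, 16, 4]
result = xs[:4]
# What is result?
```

xs has length 7. The slice xs[:4] selects indices [0, 1, 2, 3] (0->8, 1->9, 2->14, 3->15), giving [8, 9, 14, 15].

[8, 9, 14, 15]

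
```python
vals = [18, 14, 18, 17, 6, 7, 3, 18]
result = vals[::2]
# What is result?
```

vals has length 8. The slice vals[::2] selects indices [0, 2, 4, 6] (0->18, 2->18, 4->6, 6->3), giving [18, 18, 6, 3].

[18, 18, 6, 3]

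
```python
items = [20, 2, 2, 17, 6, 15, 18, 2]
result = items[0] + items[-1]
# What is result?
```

items has length 8. items[0] = 20.
items has length 8. Negative index -1 maps to positive index 8 + (-1) = 7. items[7] = 2.
Sum: 20 + 2 = 22.

22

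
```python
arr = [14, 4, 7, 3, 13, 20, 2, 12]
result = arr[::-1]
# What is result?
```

arr has length 8. The slice arr[::-1] selects indices [7, 6, 5, 4, 3, 2, 1, 0] (7->12, 6->2, 5->20, 4->13, 3->3, 2->7, 1->4, 0->14), giving [12, 2, 20, 13, 3, 7, 4, 14].

[12, 2, 20, 13, 3, 7, 4, 14]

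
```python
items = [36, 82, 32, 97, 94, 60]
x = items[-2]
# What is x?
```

items has length 6. Negative index -2 maps to positive index 6 + (-2) = 4. items[4] = 94.

94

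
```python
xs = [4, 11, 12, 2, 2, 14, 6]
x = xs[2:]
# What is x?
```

xs has length 7. The slice xs[2:] selects indices [2, 3, 4, 5, 6] (2->12, 3->2, 4->2, 5->14, 6->6), giving [12, 2, 2, 14, 6].

[12, 2, 2, 14, 6]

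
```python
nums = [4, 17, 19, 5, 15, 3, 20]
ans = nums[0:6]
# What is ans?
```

nums has length 7. The slice nums[0:6] selects indices [0, 1, 2, 3, 4, 5] (0->4, 1->17, 2->19, 3->5, 4->15, 5->3), giving [4, 17, 19, 5, 15, 3].

[4, 17, 19, 5, 15, 3]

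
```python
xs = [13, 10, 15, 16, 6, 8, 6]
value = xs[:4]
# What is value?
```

xs has length 7. The slice xs[:4] selects indices [0, 1, 2, 3] (0->13, 1->10, 2->15, 3->16), giving [13, 10, 15, 16].

[13, 10, 15, 16]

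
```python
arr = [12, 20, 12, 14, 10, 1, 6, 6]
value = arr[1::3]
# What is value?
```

arr has length 8. The slice arr[1::3] selects indices [1, 4, 7] (1->20, 4->10, 7->6), giving [20, 10, 6].

[20, 10, 6]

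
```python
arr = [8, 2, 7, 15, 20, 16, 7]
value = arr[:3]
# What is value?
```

arr has length 7. The slice arr[:3] selects indices [0, 1, 2] (0->8, 1->2, 2->7), giving [8, 2, 7].

[8, 2, 7]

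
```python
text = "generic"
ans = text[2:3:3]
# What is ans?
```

text has length 7. The slice text[2:3:3] selects indices [2] (2->'n'), giving 'n'.

'n'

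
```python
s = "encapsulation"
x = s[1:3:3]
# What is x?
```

s has length 13. The slice s[1:3:3] selects indices [1] (1->'n'), giving 'n'.

'n'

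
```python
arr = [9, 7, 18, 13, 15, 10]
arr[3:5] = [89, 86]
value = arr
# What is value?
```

arr starts as [9, 7, 18, 13, 15, 10] (length 6). The slice arr[3:5] covers indices [3, 4] with values [13, 15]. Replacing that slice with [89, 86] (same length) produces [9, 7, 18, 89, 86, 10].

[9, 7, 18, 89, 86, 10]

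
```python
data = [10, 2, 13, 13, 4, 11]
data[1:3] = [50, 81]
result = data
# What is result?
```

data starts as [10, 2, 13, 13, 4, 11] (length 6). The slice data[1:3] covers indices [1, 2] with values [2, 13]. Replacing that slice with [50, 81] (same length) produces [10, 50, 81, 13, 4, 11].

[10, 50, 81, 13, 4, 11]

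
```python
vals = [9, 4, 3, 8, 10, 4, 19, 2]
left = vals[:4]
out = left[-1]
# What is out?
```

vals has length 8. The slice vals[:4] selects indices [0, 1, 2, 3] (0->9, 1->4, 2->3, 3->8), giving [9, 4, 3, 8]. So left = [9, 4, 3, 8]. Then left[-1] = 8.

8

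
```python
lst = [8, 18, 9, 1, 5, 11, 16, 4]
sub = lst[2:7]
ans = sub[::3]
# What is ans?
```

lst has length 8. The slice lst[2:7] selects indices [2, 3, 4, 5, 6] (2->9, 3->1, 4->5, 5->11, 6->16), giving [9, 1, 5, 11, 16]. So sub = [9, 1, 5, 11, 16]. sub has length 5. The slice sub[::3] selects indices [0, 3] (0->9, 3->11), giving [9, 11].

[9, 11]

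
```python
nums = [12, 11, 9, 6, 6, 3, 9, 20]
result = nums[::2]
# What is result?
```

nums has length 8. The slice nums[::2] selects indices [0, 2, 4, 6] (0->12, 2->9, 4->6, 6->9), giving [12, 9, 6, 9].

[12, 9, 6, 9]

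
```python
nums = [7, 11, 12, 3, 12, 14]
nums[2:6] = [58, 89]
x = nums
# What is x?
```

nums starts as [7, 11, 12, 3, 12, 14] (length 6). The slice nums[2:6] covers indices [2, 3, 4, 5] with values [12, 3, 12, 14]. Replacing that slice with [58, 89] (different length) produces [7, 11, 58, 89].

[7, 11, 58, 89]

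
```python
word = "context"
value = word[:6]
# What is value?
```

word has length 7. The slice word[:6] selects indices [0, 1, 2, 3, 4, 5] (0->'c', 1->'o', 2->'n', 3->'t', 4->'e', 5->'x'), giving 'contex'.

'contex'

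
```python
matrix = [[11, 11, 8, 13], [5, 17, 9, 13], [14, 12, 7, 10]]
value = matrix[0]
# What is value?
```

matrix has 3 rows. Row 0 is [11, 11, 8, 13].

[11, 11, 8, 13]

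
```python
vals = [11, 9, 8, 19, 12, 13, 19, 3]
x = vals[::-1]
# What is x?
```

vals has length 8. The slice vals[::-1] selects indices [7, 6, 5, 4, 3, 2, 1, 0] (7->3, 6->19, 5->13, 4->12, 3->19, 2->8, 1->9, 0->11), giving [3, 19, 13, 12, 19, 8, 9, 11].

[3, 19, 13, 12, 19, 8, 9, 11]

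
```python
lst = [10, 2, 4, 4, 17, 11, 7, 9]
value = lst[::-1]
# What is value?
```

lst has length 8. The slice lst[::-1] selects indices [7, 6, 5, 4, 3, 2, 1, 0] (7->9, 6->7, 5->11, 4->17, 3->4, 2->4, 1->2, 0->10), giving [9, 7, 11, 17, 4, 4, 2, 10].

[9, 7, 11, 17, 4, 4, 2, 10]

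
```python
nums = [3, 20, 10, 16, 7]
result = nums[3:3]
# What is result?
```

nums has length 5. The slice nums[3:3] resolves to an empty index range, so the result is [].

[]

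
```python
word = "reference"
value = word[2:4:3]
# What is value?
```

word has length 9. The slice word[2:4:3] selects indices [2] (2->'f'), giving 'f'.

'f'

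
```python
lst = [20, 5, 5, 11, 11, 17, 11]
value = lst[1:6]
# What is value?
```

lst has length 7. The slice lst[1:6] selects indices [1, 2, 3, 4, 5] (1->5, 2->5, 3->11, 4->11, 5->17), giving [5, 5, 11, 11, 17].

[5, 5, 11, 11, 17]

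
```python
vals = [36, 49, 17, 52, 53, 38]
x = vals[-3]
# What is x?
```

vals has length 6. Negative index -3 maps to positive index 6 + (-3) = 3. vals[3] = 52.

52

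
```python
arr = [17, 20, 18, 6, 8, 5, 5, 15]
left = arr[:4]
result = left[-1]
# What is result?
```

arr has length 8. The slice arr[:4] selects indices [0, 1, 2, 3] (0->17, 1->20, 2->18, 3->6), giving [17, 20, 18, 6]. So left = [17, 20, 18, 6]. Then left[-1] = 6.

6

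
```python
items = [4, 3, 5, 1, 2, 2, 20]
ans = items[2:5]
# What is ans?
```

items has length 7. The slice items[2:5] selects indices [2, 3, 4] (2->5, 3->1, 4->2), giving [5, 1, 2].

[5, 1, 2]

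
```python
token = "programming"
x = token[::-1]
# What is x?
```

token has length 11. The slice token[::-1] selects indices [10, 9, 8, 7, 6, 5, 4, 3, 2, 1, 0] (10->'g', 9->'n', 8->'i', 7->'m', 6->'m', 5->'a', 4->'r', 3->'g', 2->'o', 1->'r', 0->'p'), giving 'gnimmargorp'.

'gnimmargorp'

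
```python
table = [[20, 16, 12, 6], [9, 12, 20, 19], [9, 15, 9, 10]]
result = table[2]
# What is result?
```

table has 3 rows. Row 2 is [9, 15, 9, 10].

[9, 15, 9, 10]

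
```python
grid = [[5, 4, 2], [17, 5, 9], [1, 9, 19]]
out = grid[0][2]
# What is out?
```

grid[0] = [5, 4, 2]. Taking column 2 of that row yields 2.

2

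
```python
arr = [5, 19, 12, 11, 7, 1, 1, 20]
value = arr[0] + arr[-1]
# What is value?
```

arr has length 8. arr[0] = 5.
arr has length 8. Negative index -1 maps to positive index 8 + (-1) = 7. arr[7] = 20.
Sum: 5 + 20 = 25.

25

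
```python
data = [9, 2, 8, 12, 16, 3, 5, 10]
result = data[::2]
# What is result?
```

data has length 8. The slice data[::2] selects indices [0, 2, 4, 6] (0->9, 2->8, 4->16, 6->5), giving [9, 8, 16, 5].

[9, 8, 16, 5]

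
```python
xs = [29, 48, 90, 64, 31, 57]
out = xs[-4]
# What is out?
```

xs has length 6. Negative index -4 maps to positive index 6 + (-4) = 2. xs[2] = 90.

90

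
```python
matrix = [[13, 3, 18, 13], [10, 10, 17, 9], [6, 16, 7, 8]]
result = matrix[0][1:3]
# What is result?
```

matrix[0] = [13, 3, 18, 13]. matrix[0] has length 4. The slice matrix[0][1:3] selects indices [1, 2] (1->3, 2->18), giving [3, 18].

[3, 18]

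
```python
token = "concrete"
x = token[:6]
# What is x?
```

token has length 8. The slice token[:6] selects indices [0, 1, 2, 3, 4, 5] (0->'c', 1->'o', 2->'n', 3->'c', 4->'r', 5->'e'), giving 'concre'.

'concre'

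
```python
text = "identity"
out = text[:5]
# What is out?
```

text has length 8. The slice text[:5] selects indices [0, 1, 2, 3, 4] (0->'i', 1->'d', 2->'e', 3->'n', 4->'t'), giving 'ident'.

'ident'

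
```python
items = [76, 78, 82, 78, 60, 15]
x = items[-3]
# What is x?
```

items has length 6. Negative index -3 maps to positive index 6 + (-3) = 3. items[3] = 78.

78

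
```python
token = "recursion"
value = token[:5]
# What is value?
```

token has length 9. The slice token[:5] selects indices [0, 1, 2, 3, 4] (0->'r', 1->'e', 2->'c', 3->'u', 4->'r'), giving 'recur'.

'recur'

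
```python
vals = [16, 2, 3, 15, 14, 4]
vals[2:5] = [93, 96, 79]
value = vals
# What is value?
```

vals starts as [16, 2, 3, 15, 14, 4] (length 6). The slice vals[2:5] covers indices [2, 3, 4] with values [3, 15, 14]. Replacing that slice with [93, 96, 79] (same length) produces [16, 2, 93, 96, 79, 4].

[16, 2, 93, 96, 79, 4]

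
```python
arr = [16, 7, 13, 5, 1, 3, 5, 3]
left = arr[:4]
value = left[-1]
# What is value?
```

arr has length 8. The slice arr[:4] selects indices [0, 1, 2, 3] (0->16, 1->7, 2->13, 3->5), giving [16, 7, 13, 5]. So left = [16, 7, 13, 5]. Then left[-1] = 5.

5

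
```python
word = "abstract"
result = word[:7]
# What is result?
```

word has length 8. The slice word[:7] selects indices [0, 1, 2, 3, 4, 5, 6] (0->'a', 1->'b', 2->'s', 3->'t', 4->'r', 5->'a', 6->'c'), giving 'abstrac'.

'abstrac'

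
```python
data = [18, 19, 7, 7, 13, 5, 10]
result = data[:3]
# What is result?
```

data has length 7. The slice data[:3] selects indices [0, 1, 2] (0->18, 1->19, 2->7), giving [18, 19, 7].

[18, 19, 7]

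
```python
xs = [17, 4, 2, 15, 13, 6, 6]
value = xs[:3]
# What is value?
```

xs has length 7. The slice xs[:3] selects indices [0, 1, 2] (0->17, 1->4, 2->2), giving [17, 4, 2].

[17, 4, 2]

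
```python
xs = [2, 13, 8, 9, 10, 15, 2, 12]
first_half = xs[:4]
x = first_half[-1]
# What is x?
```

xs has length 8. The slice xs[:4] selects indices [0, 1, 2, 3] (0->2, 1->13, 2->8, 3->9), giving [2, 13, 8, 9]. So first_half = [2, 13, 8, 9]. Then first_half[-1] = 9.

9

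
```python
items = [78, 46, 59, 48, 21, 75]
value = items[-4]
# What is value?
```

items has length 6. Negative index -4 maps to positive index 6 + (-4) = 2. items[2] = 59.

59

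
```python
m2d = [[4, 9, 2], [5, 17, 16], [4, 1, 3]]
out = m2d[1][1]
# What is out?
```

m2d[1] = [5, 17, 16]. Taking column 1 of that row yields 17.

17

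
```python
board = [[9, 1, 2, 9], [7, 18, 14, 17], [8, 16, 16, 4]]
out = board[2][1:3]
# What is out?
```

board[2] = [8, 16, 16, 4]. board[2] has length 4. The slice board[2][1:3] selects indices [1, 2] (1->16, 2->16), giving [16, 16].

[16, 16]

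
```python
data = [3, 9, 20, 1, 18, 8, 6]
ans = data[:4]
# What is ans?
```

data has length 7. The slice data[:4] selects indices [0, 1, 2, 3] (0->3, 1->9, 2->20, 3->1), giving [3, 9, 20, 1].

[3, 9, 20, 1]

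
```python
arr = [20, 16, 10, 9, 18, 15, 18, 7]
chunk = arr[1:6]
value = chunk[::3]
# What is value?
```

arr has length 8. The slice arr[1:6] selects indices [1, 2, 3, 4, 5] (1->16, 2->10, 3->9, 4->18, 5->15), giving [16, 10, 9, 18, 15]. So chunk = [16, 10, 9, 18, 15]. chunk has length 5. The slice chunk[::3] selects indices [0, 3] (0->16, 3->18), giving [16, 18].

[16, 18]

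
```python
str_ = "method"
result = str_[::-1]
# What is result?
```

str_ has length 6. The slice str_[::-1] selects indices [5, 4, 3, 2, 1, 0] (5->'d', 4->'o', 3->'h', 2->'t', 1->'e', 0->'m'), giving 'dohtem'.

'dohtem'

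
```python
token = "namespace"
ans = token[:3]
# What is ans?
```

token has length 9. The slice token[:3] selects indices [0, 1, 2] (0->'n', 1->'a', 2->'m'), giving 'nam'.

'nam'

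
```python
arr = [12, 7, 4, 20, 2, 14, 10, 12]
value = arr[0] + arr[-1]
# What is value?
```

arr has length 8. arr[0] = 12.
arr has length 8. Negative index -1 maps to positive index 8 + (-1) = 7. arr[7] = 12.
Sum: 12 + 12 = 24.

24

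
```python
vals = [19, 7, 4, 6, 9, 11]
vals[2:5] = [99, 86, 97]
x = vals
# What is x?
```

vals starts as [19, 7, 4, 6, 9, 11] (length 6). The slice vals[2:5] covers indices [2, 3, 4] with values [4, 6, 9]. Replacing that slice with [99, 86, 97] (same length) produces [19, 7, 99, 86, 97, 11].

[19, 7, 99, 86, 97, 11]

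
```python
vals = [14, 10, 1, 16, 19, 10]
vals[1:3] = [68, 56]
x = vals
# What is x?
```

vals starts as [14, 10, 1, 16, 19, 10] (length 6). The slice vals[1:3] covers indices [1, 2] with values [10, 1]. Replacing that slice with [68, 56] (same length) produces [14, 68, 56, 16, 19, 10].

[14, 68, 56, 16, 19, 10]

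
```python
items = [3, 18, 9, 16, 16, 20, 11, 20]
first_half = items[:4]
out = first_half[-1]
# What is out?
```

items has length 8. The slice items[:4] selects indices [0, 1, 2, 3] (0->3, 1->18, 2->9, 3->16), giving [3, 18, 9, 16]. So first_half = [3, 18, 9, 16]. Then first_half[-1] = 16.

16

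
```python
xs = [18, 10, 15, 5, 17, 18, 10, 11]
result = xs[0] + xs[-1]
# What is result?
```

xs has length 8. xs[0] = 18.
xs has length 8. Negative index -1 maps to positive index 8 + (-1) = 7. xs[7] = 11.
Sum: 18 + 11 = 29.

29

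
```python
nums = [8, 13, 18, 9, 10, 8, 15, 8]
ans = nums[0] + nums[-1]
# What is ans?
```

nums has length 8. nums[0] = 8.
nums has length 8. Negative index -1 maps to positive index 8 + (-1) = 7. nums[7] = 8.
Sum: 8 + 8 = 16.

16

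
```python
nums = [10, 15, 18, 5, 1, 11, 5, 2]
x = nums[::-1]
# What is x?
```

nums has length 8. The slice nums[::-1] selects indices [7, 6, 5, 4, 3, 2, 1, 0] (7->2, 6->5, 5->11, 4->1, 3->5, 2->18, 1->15, 0->10), giving [2, 5, 11, 1, 5, 18, 15, 10].

[2, 5, 11, 1, 5, 18, 15, 10]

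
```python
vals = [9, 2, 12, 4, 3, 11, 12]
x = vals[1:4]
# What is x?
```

vals has length 7. The slice vals[1:4] selects indices [1, 2, 3] (1->2, 2->12, 3->4), giving [2, 12, 4].

[2, 12, 4]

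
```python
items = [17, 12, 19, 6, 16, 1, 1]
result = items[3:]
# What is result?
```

items has length 7. The slice items[3:] selects indices [3, 4, 5, 6] (3->6, 4->16, 5->1, 6->1), giving [6, 16, 1, 1].

[6, 16, 1, 1]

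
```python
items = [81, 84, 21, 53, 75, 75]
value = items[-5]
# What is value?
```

items has length 6. Negative index -5 maps to positive index 6 + (-5) = 1. items[1] = 84.

84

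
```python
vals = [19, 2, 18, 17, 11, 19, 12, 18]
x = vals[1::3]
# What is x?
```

vals has length 8. The slice vals[1::3] selects indices [1, 4, 7] (1->2, 4->11, 7->18), giving [2, 11, 18].

[2, 11, 18]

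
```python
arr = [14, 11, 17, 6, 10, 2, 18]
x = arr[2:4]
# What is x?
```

arr has length 7. The slice arr[2:4] selects indices [2, 3] (2->17, 3->6), giving [17, 6].

[17, 6]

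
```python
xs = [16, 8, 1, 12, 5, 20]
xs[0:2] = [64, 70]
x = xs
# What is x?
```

xs starts as [16, 8, 1, 12, 5, 20] (length 6). The slice xs[0:2] covers indices [0, 1] with values [16, 8]. Replacing that slice with [64, 70] (same length) produces [64, 70, 1, 12, 5, 20].

[64, 70, 1, 12, 5, 20]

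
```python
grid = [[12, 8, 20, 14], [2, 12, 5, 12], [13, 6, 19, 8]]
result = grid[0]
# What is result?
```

grid has 3 rows. Row 0 is [12, 8, 20, 14].

[12, 8, 20, 14]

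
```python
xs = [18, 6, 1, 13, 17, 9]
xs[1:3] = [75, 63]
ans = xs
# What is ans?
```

xs starts as [18, 6, 1, 13, 17, 9] (length 6). The slice xs[1:3] covers indices [1, 2] with values [6, 1]. Replacing that slice with [75, 63] (same length) produces [18, 75, 63, 13, 17, 9].

[18, 75, 63, 13, 17, 9]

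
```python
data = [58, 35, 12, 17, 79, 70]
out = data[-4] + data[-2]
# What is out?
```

data has length 6. Negative index -4 maps to positive index 6 + (-4) = 2. data[2] = 12.
data has length 6. Negative index -2 maps to positive index 6 + (-2) = 4. data[4] = 79.
Sum: 12 + 79 = 91.

91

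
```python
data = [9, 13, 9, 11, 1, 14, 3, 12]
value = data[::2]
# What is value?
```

data has length 8. The slice data[::2] selects indices [0, 2, 4, 6] (0->9, 2->9, 4->1, 6->3), giving [9, 9, 1, 3].

[9, 9, 1, 3]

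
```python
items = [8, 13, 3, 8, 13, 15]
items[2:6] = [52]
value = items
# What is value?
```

items starts as [8, 13, 3, 8, 13, 15] (length 6). The slice items[2:6] covers indices [2, 3, 4, 5] with values [3, 8, 13, 15]. Replacing that slice with [52] (different length) produces [8, 13, 52].

[8, 13, 52]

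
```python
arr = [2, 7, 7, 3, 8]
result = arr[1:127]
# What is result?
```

arr has length 5. The slice arr[1:127] selects indices [1, 2, 3, 4] (1->7, 2->7, 3->3, 4->8), giving [7, 7, 3, 8].

[7, 7, 3, 8]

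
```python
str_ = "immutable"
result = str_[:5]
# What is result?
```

str_ has length 9. The slice str_[:5] selects indices [0, 1, 2, 3, 4] (0->'i', 1->'m', 2->'m', 3->'u', 4->'t'), giving 'immut'.

'immut'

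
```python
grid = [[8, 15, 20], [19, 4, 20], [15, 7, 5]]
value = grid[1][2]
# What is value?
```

grid[1] = [19, 4, 20]. Taking column 2 of that row yields 20.

20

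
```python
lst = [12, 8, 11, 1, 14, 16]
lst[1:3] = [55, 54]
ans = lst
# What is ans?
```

lst starts as [12, 8, 11, 1, 14, 16] (length 6). The slice lst[1:3] covers indices [1, 2] with values [8, 11]. Replacing that slice with [55, 54] (same length) produces [12, 55, 54, 1, 14, 16].

[12, 55, 54, 1, 14, 16]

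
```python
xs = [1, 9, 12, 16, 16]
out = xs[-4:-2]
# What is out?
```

xs has length 5. The slice xs[-4:-2] selects indices [1, 2] (1->9, 2->12), giving [9, 12].

[9, 12]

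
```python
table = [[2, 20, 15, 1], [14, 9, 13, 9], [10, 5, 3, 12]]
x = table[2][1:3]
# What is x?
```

table[2] = [10, 5, 3, 12]. table[2] has length 4. The slice table[2][1:3] selects indices [1, 2] (1->5, 2->3), giving [5, 3].

[5, 3]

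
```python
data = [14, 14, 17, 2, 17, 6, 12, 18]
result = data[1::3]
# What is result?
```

data has length 8. The slice data[1::3] selects indices [1, 4, 7] (1->14, 4->17, 7->18), giving [14, 17, 18].

[14, 17, 18]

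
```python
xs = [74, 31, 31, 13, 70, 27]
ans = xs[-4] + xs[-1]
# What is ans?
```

xs has length 6. Negative index -4 maps to positive index 6 + (-4) = 2. xs[2] = 31.
xs has length 6. Negative index -1 maps to positive index 6 + (-1) = 5. xs[5] = 27.
Sum: 31 + 27 = 58.

58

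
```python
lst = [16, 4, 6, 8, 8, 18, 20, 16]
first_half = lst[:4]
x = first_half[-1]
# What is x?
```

lst has length 8. The slice lst[:4] selects indices [0, 1, 2, 3] (0->16, 1->4, 2->6, 3->8), giving [16, 4, 6, 8]. So first_half = [16, 4, 6, 8]. Then first_half[-1] = 8.

8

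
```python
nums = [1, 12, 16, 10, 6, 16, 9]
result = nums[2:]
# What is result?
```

nums has length 7. The slice nums[2:] selects indices [2, 3, 4, 5, 6] (2->16, 3->10, 4->6, 5->16, 6->9), giving [16, 10, 6, 16, 9].

[16, 10, 6, 16, 9]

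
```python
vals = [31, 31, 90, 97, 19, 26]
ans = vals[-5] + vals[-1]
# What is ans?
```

vals has length 6. Negative index -5 maps to positive index 6 + (-5) = 1. vals[1] = 31.
vals has length 6. Negative index -1 maps to positive index 6 + (-1) = 5. vals[5] = 26.
Sum: 31 + 26 = 57.

57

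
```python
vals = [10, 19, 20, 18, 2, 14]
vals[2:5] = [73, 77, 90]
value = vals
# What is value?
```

vals starts as [10, 19, 20, 18, 2, 14] (length 6). The slice vals[2:5] covers indices [2, 3, 4] with values [20, 18, 2]. Replacing that slice with [73, 77, 90] (same length) produces [10, 19, 73, 77, 90, 14].

[10, 19, 73, 77, 90, 14]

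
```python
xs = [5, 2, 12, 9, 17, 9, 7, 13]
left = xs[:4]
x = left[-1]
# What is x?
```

xs has length 8. The slice xs[:4] selects indices [0, 1, 2, 3] (0->5, 1->2, 2->12, 3->9), giving [5, 2, 12, 9]. So left = [5, 2, 12, 9]. Then left[-1] = 9.

9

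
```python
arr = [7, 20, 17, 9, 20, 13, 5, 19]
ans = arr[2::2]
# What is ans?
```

arr has length 8. The slice arr[2::2] selects indices [2, 4, 6] (2->17, 4->20, 6->5), giving [17, 20, 5].

[17, 20, 5]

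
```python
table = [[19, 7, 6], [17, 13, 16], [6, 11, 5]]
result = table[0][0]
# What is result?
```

table[0] = [19, 7, 6]. Taking column 0 of that row yields 19.

19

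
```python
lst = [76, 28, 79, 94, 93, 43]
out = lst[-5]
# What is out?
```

lst has length 6. Negative index -5 maps to positive index 6 + (-5) = 1. lst[1] = 28.

28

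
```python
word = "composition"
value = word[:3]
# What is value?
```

word has length 11. The slice word[:3] selects indices [0, 1, 2] (0->'c', 1->'o', 2->'m'), giving 'com'.

'com'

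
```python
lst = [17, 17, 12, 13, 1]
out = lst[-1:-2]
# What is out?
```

lst has length 5. The slice lst[-1:-2] resolves to an empty index range, so the result is [].

[]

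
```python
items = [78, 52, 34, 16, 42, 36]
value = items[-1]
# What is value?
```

items has length 6. Negative index -1 maps to positive index 6 + (-1) = 5. items[5] = 36.

36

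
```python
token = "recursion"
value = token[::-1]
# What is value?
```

token has length 9. The slice token[::-1] selects indices [8, 7, 6, 5, 4, 3, 2, 1, 0] (8->'n', 7->'o', 6->'i', 5->'s', 4->'r', 3->'u', 2->'c', 1->'e', 0->'r'), giving 'noisrucer'.

'noisrucer'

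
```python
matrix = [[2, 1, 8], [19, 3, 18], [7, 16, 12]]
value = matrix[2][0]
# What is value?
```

matrix[2] = [7, 16, 12]. Taking column 0 of that row yields 7.

7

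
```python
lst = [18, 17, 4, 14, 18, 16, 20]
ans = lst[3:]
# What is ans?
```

lst has length 7. The slice lst[3:] selects indices [3, 4, 5, 6] (3->14, 4->18, 5->16, 6->20), giving [14, 18, 16, 20].

[14, 18, 16, 20]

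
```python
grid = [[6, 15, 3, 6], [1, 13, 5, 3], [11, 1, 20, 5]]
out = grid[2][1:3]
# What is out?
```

grid[2] = [11, 1, 20, 5]. grid[2] has length 4. The slice grid[2][1:3] selects indices [1, 2] (1->1, 2->20), giving [1, 20].

[1, 20]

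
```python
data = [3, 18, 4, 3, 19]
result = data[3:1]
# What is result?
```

data has length 5. The slice data[3:1] resolves to an empty index range, so the result is [].

[]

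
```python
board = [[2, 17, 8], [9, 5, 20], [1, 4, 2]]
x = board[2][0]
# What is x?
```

board[2] = [1, 4, 2]. Taking column 0 of that row yields 1.

1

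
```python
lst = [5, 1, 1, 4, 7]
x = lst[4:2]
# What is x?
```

lst has length 5. The slice lst[4:2] resolves to an empty index range, so the result is [].

[]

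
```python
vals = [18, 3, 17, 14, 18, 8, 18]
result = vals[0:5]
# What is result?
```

vals has length 7. The slice vals[0:5] selects indices [0, 1, 2, 3, 4] (0->18, 1->3, 2->17, 3->14, 4->18), giving [18, 3, 17, 14, 18].

[18, 3, 17, 14, 18]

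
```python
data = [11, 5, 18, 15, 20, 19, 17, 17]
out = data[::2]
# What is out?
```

data has length 8. The slice data[::2] selects indices [0, 2, 4, 6] (0->11, 2->18, 4->20, 6->17), giving [11, 18, 20, 17].

[11, 18, 20, 17]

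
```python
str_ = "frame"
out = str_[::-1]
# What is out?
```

str_ has length 5. The slice str_[::-1] selects indices [4, 3, 2, 1, 0] (4->'e', 3->'m', 2->'a', 1->'r', 0->'f'), giving 'emarf'.

'emarf'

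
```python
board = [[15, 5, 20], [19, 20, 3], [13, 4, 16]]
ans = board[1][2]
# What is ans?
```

board[1] = [19, 20, 3]. Taking column 2 of that row yields 3.

3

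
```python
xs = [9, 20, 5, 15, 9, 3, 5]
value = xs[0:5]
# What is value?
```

xs has length 7. The slice xs[0:5] selects indices [0, 1, 2, 3, 4] (0->9, 1->20, 2->5, 3->15, 4->9), giving [9, 20, 5, 15, 9].

[9, 20, 5, 15, 9]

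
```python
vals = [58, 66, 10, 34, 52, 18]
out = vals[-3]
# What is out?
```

vals has length 6. Negative index -3 maps to positive index 6 + (-3) = 3. vals[3] = 34.

34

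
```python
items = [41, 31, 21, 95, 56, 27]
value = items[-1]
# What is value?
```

items has length 6. Negative index -1 maps to positive index 6 + (-1) = 5. items[5] = 27.

27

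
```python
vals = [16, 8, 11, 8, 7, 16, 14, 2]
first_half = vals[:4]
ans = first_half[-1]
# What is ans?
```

vals has length 8. The slice vals[:4] selects indices [0, 1, 2, 3] (0->16, 1->8, 2->11, 3->8), giving [16, 8, 11, 8]. So first_half = [16, 8, 11, 8]. Then first_half[-1] = 8.

8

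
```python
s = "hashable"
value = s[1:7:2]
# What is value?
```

s has length 8. The slice s[1:7:2] selects indices [1, 3, 5] (1->'a', 3->'h', 5->'b'), giving 'ahb'.

'ahb'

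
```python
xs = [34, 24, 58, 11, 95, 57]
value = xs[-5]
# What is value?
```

xs has length 6. Negative index -5 maps to positive index 6 + (-5) = 1. xs[1] = 24.

24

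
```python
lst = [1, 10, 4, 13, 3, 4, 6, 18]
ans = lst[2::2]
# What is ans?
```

lst has length 8. The slice lst[2::2] selects indices [2, 4, 6] (2->4, 4->3, 6->6), giving [4, 3, 6].

[4, 3, 6]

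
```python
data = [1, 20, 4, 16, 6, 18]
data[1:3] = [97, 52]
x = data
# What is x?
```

data starts as [1, 20, 4, 16, 6, 18] (length 6). The slice data[1:3] covers indices [1, 2] with values [20, 4]. Replacing that slice with [97, 52] (same length) produces [1, 97, 52, 16, 6, 18].

[1, 97, 52, 16, 6, 18]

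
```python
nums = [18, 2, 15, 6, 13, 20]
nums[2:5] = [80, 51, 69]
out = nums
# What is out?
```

nums starts as [18, 2, 15, 6, 13, 20] (length 6). The slice nums[2:5] covers indices [2, 3, 4] with values [15, 6, 13]. Replacing that slice with [80, 51, 69] (same length) produces [18, 2, 80, 51, 69, 20].

[18, 2, 80, 51, 69, 20]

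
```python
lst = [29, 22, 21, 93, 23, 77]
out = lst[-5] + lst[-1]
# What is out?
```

lst has length 6. Negative index -5 maps to positive index 6 + (-5) = 1. lst[1] = 22.
lst has length 6. Negative index -1 maps to positive index 6 + (-1) = 5. lst[5] = 77.
Sum: 22 + 77 = 99.

99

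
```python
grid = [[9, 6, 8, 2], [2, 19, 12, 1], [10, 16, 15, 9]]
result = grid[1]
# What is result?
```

grid has 3 rows. Row 1 is [2, 19, 12, 1].

[2, 19, 12, 1]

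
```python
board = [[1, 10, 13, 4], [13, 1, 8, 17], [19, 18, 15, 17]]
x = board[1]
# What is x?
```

board has 3 rows. Row 1 is [13, 1, 8, 17].

[13, 1, 8, 17]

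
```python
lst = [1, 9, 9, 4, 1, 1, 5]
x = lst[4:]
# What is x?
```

lst has length 7. The slice lst[4:] selects indices [4, 5, 6] (4->1, 5->1, 6->5), giving [1, 1, 5].

[1, 1, 5]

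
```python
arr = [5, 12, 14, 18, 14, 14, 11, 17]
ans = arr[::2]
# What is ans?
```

arr has length 8. The slice arr[::2] selects indices [0, 2, 4, 6] (0->5, 2->14, 4->14, 6->11), giving [5, 14, 14, 11].

[5, 14, 14, 11]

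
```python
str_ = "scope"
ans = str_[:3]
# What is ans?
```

str_ has length 5. The slice str_[:3] selects indices [0, 1, 2] (0->'s', 1->'c', 2->'o'), giving 'sco'.

'sco'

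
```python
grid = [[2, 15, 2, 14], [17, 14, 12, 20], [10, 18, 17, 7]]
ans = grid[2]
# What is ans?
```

grid has 3 rows. Row 2 is [10, 18, 17, 7].

[10, 18, 17, 7]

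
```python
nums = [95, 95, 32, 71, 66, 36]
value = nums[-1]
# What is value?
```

nums has length 6. Negative index -1 maps to positive index 6 + (-1) = 5. nums[5] = 36.

36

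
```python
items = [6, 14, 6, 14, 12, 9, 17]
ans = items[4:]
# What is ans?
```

items has length 7. The slice items[4:] selects indices [4, 5, 6] (4->12, 5->9, 6->17), giving [12, 9, 17].

[12, 9, 17]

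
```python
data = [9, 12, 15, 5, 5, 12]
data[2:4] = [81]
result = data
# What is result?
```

data starts as [9, 12, 15, 5, 5, 12] (length 6). The slice data[2:4] covers indices [2, 3] with values [15, 5]. Replacing that slice with [81] (different length) produces [9, 12, 81, 5, 12].

[9, 12, 81, 5, 12]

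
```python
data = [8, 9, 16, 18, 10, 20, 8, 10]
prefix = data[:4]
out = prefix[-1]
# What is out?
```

data has length 8. The slice data[:4] selects indices [0, 1, 2, 3] (0->8, 1->9, 2->16, 3->18), giving [8, 9, 16, 18]. So prefix = [8, 9, 16, 18]. Then prefix[-1] = 18.

18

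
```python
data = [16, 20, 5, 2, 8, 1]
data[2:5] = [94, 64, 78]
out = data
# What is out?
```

data starts as [16, 20, 5, 2, 8, 1] (length 6). The slice data[2:5] covers indices [2, 3, 4] with values [5, 2, 8]. Replacing that slice with [94, 64, 78] (same length) produces [16, 20, 94, 64, 78, 1].

[16, 20, 94, 64, 78, 1]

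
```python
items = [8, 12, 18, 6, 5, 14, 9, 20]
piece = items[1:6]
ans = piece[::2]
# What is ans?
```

items has length 8. The slice items[1:6] selects indices [1, 2, 3, 4, 5] (1->12, 2->18, 3->6, 4->5, 5->14), giving [12, 18, 6, 5, 14]. So piece = [12, 18, 6, 5, 14]. piece has length 5. The slice piece[::2] selects indices [0, 2, 4] (0->12, 2->6, 4->14), giving [12, 6, 14].

[12, 6, 14]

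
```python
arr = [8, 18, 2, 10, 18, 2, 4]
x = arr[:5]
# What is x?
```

arr has length 7. The slice arr[:5] selects indices [0, 1, 2, 3, 4] (0->8, 1->18, 2->2, 3->10, 4->18), giving [8, 18, 2, 10, 18].

[8, 18, 2, 10, 18]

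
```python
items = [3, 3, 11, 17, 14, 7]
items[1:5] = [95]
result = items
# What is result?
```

items starts as [3, 3, 11, 17, 14, 7] (length 6). The slice items[1:5] covers indices [1, 2, 3, 4] with values [3, 11, 17, 14]. Replacing that slice with [95] (different length) produces [3, 95, 7].

[3, 95, 7]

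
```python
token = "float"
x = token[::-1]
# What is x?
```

token has length 5. The slice token[::-1] selects indices [4, 3, 2, 1, 0] (4->'t', 3->'a', 2->'o', 1->'l', 0->'f'), giving 'taolf'.

'taolf'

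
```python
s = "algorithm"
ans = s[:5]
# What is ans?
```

s has length 9. The slice s[:5] selects indices [0, 1, 2, 3, 4] (0->'a', 1->'l', 2->'g', 3->'o', 4->'r'), giving 'algor'.

'algor'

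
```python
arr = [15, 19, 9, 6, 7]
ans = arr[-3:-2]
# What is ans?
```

arr has length 5. The slice arr[-3:-2] selects indices [2] (2->9), giving [9].

[9]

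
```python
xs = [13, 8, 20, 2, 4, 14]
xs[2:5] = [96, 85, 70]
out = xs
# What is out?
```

xs starts as [13, 8, 20, 2, 4, 14] (length 6). The slice xs[2:5] covers indices [2, 3, 4] with values [20, 2, 4]. Replacing that slice with [96, 85, 70] (same length) produces [13, 8, 96, 85, 70, 14].

[13, 8, 96, 85, 70, 14]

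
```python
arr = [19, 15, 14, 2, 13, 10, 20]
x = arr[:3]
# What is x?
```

arr has length 7. The slice arr[:3] selects indices [0, 1, 2] (0->19, 1->15, 2->14), giving [19, 15, 14].

[19, 15, 14]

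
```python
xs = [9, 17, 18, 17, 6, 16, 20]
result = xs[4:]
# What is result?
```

xs has length 7. The slice xs[4:] selects indices [4, 5, 6] (4->6, 5->16, 6->20), giving [6, 16, 20].

[6, 16, 20]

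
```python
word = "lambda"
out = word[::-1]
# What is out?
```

word has length 6. The slice word[::-1] selects indices [5, 4, 3, 2, 1, 0] (5->'a', 4->'d', 3->'b', 2->'m', 1->'a', 0->'l'), giving 'adbmal'.

'adbmal'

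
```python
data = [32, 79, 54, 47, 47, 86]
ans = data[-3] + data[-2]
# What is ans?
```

data has length 6. Negative index -3 maps to positive index 6 + (-3) = 3. data[3] = 47.
data has length 6. Negative index -2 maps to positive index 6 + (-2) = 4. data[4] = 47.
Sum: 47 + 47 = 94.

94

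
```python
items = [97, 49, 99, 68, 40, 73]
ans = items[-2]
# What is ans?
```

items has length 6. Negative index -2 maps to positive index 6 + (-2) = 4. items[4] = 40.

40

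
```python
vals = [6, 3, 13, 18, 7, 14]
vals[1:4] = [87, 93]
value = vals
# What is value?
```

vals starts as [6, 3, 13, 18, 7, 14] (length 6). The slice vals[1:4] covers indices [1, 2, 3] with values [3, 13, 18]. Replacing that slice with [87, 93] (different length) produces [6, 87, 93, 7, 14].

[6, 87, 93, 7, 14]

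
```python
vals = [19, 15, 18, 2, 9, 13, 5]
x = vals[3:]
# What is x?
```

vals has length 7. The slice vals[3:] selects indices [3, 4, 5, 6] (3->2, 4->9, 5->13, 6->5), giving [2, 9, 13, 5].

[2, 9, 13, 5]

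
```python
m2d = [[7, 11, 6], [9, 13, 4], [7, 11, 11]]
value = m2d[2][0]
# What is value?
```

m2d[2] = [7, 11, 11]. Taking column 0 of that row yields 7.

7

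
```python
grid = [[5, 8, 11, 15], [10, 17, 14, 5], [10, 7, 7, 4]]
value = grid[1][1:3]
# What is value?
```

grid[1] = [10, 17, 14, 5]. grid[1] has length 4. The slice grid[1][1:3] selects indices [1, 2] (1->17, 2->14), giving [17, 14].

[17, 14]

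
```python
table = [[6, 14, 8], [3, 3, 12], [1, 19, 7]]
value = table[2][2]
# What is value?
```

table[2] = [1, 19, 7]. Taking column 2 of that row yields 7.

7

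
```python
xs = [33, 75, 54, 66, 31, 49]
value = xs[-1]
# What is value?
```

xs has length 6. Negative index -1 maps to positive index 6 + (-1) = 5. xs[5] = 49.

49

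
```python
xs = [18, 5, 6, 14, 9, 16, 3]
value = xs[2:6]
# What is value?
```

xs has length 7. The slice xs[2:6] selects indices [2, 3, 4, 5] (2->6, 3->14, 4->9, 5->16), giving [6, 14, 9, 16].

[6, 14, 9, 16]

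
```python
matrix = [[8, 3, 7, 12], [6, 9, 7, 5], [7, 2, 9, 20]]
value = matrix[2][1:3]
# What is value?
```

matrix[2] = [7, 2, 9, 20]. matrix[2] has length 4. The slice matrix[2][1:3] selects indices [1, 2] (1->2, 2->9), giving [2, 9].

[2, 9]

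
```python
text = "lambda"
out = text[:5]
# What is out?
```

text has length 6. The slice text[:5] selects indices [0, 1, 2, 3, 4] (0->'l', 1->'a', 2->'m', 3->'b', 4->'d'), giving 'lambd'.

'lambd'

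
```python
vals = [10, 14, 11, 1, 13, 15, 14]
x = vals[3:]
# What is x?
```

vals has length 7. The slice vals[3:] selects indices [3, 4, 5, 6] (3->1, 4->13, 5->15, 6->14), giving [1, 13, 15, 14].

[1, 13, 15, 14]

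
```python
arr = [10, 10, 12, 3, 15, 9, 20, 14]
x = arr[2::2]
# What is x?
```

arr has length 8. The slice arr[2::2] selects indices [2, 4, 6] (2->12, 4->15, 6->20), giving [12, 15, 20].

[12, 15, 20]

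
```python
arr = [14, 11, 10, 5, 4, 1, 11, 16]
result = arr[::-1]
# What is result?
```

arr has length 8. The slice arr[::-1] selects indices [7, 6, 5, 4, 3, 2, 1, 0] (7->16, 6->11, 5->1, 4->4, 3->5, 2->10, 1->11, 0->14), giving [16, 11, 1, 4, 5, 10, 11, 14].

[16, 11, 1, 4, 5, 10, 11, 14]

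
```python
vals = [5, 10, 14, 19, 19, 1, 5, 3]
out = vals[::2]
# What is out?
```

vals has length 8. The slice vals[::2] selects indices [0, 2, 4, 6] (0->5, 2->14, 4->19, 6->5), giving [5, 14, 19, 5].

[5, 14, 19, 5]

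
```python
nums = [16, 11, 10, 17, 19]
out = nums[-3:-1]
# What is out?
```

nums has length 5. The slice nums[-3:-1] selects indices [2, 3] (2->10, 3->17), giving [10, 17].

[10, 17]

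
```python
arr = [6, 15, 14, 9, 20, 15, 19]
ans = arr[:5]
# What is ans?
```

arr has length 7. The slice arr[:5] selects indices [0, 1, 2, 3, 4] (0->6, 1->15, 2->14, 3->9, 4->20), giving [6, 15, 14, 9, 20].

[6, 15, 14, 9, 20]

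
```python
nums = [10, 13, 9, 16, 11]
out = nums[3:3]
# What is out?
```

nums has length 5. The slice nums[3:3] resolves to an empty index range, so the result is [].

[]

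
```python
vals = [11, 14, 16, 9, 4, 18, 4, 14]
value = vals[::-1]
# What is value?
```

vals has length 8. The slice vals[::-1] selects indices [7, 6, 5, 4, 3, 2, 1, 0] (7->14, 6->4, 5->18, 4->4, 3->9, 2->16, 1->14, 0->11), giving [14, 4, 18, 4, 9, 16, 14, 11].

[14, 4, 18, 4, 9, 16, 14, 11]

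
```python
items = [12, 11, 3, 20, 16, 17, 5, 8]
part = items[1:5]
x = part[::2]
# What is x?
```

items has length 8. The slice items[1:5] selects indices [1, 2, 3, 4] (1->11, 2->3, 3->20, 4->16), giving [11, 3, 20, 16]. So part = [11, 3, 20, 16]. part has length 4. The slice part[::2] selects indices [0, 2] (0->11, 2->20), giving [11, 20].

[11, 20]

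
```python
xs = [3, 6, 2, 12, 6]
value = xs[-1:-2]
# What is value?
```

xs has length 5. The slice xs[-1:-2] resolves to an empty index range, so the result is [].

[]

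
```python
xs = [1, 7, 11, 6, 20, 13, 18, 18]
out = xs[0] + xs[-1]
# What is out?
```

xs has length 8. xs[0] = 1.
xs has length 8. Negative index -1 maps to positive index 8 + (-1) = 7. xs[7] = 18.
Sum: 1 + 18 = 19.

19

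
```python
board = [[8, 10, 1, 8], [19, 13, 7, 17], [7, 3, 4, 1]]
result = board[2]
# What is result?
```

board has 3 rows. Row 2 is [7, 3, 4, 1].

[7, 3, 4, 1]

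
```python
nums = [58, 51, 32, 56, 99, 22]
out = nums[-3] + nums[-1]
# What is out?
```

nums has length 6. Negative index -3 maps to positive index 6 + (-3) = 3. nums[3] = 56.
nums has length 6. Negative index -1 maps to positive index 6 + (-1) = 5. nums[5] = 22.
Sum: 56 + 22 = 78.

78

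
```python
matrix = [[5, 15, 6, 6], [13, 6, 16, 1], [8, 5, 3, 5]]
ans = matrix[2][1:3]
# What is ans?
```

matrix[2] = [8, 5, 3, 5]. matrix[2] has length 4. The slice matrix[2][1:3] selects indices [1, 2] (1->5, 2->3), giving [5, 3].

[5, 3]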